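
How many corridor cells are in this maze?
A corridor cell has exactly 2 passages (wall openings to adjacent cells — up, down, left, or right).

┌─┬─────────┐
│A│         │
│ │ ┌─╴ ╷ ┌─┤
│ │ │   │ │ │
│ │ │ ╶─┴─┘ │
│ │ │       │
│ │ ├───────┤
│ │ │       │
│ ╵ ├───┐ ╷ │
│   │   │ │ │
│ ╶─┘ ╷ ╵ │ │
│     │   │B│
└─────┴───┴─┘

Counting cells with exactly 2 passages:
Total corridor cells: 26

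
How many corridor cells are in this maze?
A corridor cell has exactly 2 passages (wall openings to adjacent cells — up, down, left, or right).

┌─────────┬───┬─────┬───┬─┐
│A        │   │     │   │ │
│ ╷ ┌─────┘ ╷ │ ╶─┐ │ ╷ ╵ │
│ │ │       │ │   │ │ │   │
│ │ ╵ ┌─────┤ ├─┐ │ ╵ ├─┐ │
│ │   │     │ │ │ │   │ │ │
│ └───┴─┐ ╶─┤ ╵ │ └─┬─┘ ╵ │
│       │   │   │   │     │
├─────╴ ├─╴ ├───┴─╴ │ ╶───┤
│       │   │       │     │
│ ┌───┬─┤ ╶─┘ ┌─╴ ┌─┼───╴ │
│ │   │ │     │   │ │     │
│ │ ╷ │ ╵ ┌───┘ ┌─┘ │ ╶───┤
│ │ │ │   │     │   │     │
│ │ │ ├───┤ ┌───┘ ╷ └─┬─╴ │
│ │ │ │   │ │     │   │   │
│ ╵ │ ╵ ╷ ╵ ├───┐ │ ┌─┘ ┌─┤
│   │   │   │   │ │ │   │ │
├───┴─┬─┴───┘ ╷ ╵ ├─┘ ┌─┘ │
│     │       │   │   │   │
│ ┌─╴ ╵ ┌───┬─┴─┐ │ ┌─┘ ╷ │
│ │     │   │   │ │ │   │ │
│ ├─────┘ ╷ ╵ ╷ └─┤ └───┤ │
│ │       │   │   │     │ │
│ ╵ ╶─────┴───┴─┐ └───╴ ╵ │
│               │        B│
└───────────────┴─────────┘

Counting cells with exactly 2 passages:
Total corridor cells: 139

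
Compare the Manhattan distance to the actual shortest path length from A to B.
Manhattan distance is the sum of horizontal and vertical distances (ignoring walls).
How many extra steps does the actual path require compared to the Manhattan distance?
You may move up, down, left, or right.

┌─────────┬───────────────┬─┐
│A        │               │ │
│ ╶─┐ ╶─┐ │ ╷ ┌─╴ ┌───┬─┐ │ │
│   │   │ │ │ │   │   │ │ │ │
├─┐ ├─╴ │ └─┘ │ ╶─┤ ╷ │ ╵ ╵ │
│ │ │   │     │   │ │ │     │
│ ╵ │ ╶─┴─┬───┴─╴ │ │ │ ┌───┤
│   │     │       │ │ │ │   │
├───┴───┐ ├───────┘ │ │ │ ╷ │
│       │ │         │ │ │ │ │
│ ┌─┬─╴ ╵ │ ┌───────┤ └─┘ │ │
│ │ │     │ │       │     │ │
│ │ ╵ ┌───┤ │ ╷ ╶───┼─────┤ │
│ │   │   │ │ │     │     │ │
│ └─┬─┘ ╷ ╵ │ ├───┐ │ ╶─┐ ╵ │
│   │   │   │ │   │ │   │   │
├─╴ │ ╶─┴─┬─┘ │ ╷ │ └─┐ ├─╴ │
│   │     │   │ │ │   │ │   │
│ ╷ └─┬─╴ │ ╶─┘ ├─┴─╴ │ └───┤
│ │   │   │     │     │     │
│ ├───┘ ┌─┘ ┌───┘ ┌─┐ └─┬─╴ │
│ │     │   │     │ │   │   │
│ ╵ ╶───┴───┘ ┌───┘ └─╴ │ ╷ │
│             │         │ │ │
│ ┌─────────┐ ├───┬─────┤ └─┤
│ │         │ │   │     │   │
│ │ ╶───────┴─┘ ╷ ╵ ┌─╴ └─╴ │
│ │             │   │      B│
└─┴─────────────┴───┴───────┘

Manhattan distance: |13 - 0| + |13 - 0| = 26
Actual path length: 80
Extra steps: 80 - 26 = 54

Solution:

┌─────────┬───────────────┬─┐
│A → ↓    │               │ │
│ ╶─┐ ╶─┐ │ ╷ ┌─╴ ┌───┬─┐ │ │
│   │↳ ↓│ │ │ │   │↱ ↓│ │ │ │
├─┐ ├─╴ │ └─┘ │ ╶─┤ ╷ │ ╵ ╵ │
│ │ │↓ ↲│     │   │↑│↓│     │
│ ╵ │ ╶─┴─┬───┴─╴ │ │ │ ┌───┤
│   │↳ → ↓│       │↑│↓│ │↱ ↓│
├───┴───┐ ├───────┘ │ │ │ ╷ │
│↓ ← ← ↰│↓│↱ → → → ↑│↓│ │↑│↓│
│ ┌─┬─╴ ╵ │ ┌───────┤ └─┘ │ │
│↓│ │  ↑ ↲│↑│       │↳ → ↑│↓│
│ │ ╵ ┌───┤ │ ╷ ╶───┼─────┤ │
│↓│   │↱ ↓│↑│ │     │↓ ← ↰│↓│
│ └─┬─┘ ╷ ╵ │ ├───┐ │ ╶─┐ ╵ │
│↳ ↓│↱ ↑│↳ ↑│ │   │ │↳ ↓│↑ ↲│
├─╴ │ ╶─┴─┬─┘ │ ╷ │ └─┐ ├─╴ │
│↓ ↲│↑ ← ↰│   │ │ │   │↓│   │
│ ╷ └─┬─╴ │ ╶─┘ ├─┴─╴ │ └───┤
│↓│   │↱ ↑│     │     │↳ → ↓│
│ ├───┘ ┌─┘ ┌───┘ ┌─┐ └─┬─╴ │
│↓│↱ → ↑│   │     │ │   │↓ ↲│
│ ╵ ╶───┴───┘ ┌───┘ └─╴ │ ╷ │
│↳ ↑          │         │↓│ │
│ ┌─────────┐ ├───┬─────┤ └─┤
│ │         │ │   │     │↳ ↓│
│ │ ╶───────┴─┘ ╷ ╵ ┌─╴ └─╴ │
│ │             │   │      B│
└─┴─────────────┴───┴───────┘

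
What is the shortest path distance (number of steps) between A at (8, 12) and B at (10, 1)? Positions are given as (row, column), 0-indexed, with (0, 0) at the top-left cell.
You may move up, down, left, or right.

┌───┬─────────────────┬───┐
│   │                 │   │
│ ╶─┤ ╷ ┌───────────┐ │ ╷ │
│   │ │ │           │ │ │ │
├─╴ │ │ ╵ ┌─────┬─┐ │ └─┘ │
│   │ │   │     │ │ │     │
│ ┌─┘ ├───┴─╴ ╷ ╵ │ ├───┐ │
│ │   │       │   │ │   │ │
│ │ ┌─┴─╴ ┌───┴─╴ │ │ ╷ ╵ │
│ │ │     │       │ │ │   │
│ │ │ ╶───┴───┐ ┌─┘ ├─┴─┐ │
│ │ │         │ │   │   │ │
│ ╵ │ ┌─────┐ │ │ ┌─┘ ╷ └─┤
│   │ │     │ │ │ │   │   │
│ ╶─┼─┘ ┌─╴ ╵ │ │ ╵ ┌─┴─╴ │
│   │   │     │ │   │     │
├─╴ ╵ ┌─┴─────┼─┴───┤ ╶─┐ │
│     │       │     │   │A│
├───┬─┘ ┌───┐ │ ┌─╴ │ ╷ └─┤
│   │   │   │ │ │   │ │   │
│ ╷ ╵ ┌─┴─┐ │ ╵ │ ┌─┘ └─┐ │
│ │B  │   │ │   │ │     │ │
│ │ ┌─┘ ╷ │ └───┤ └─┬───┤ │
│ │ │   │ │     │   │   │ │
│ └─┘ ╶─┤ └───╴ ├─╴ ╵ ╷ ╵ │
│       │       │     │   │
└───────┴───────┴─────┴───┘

Finding path from (8, 12) to (10, 1):
Path: (8,12) → (7,12) → (7,11) → (7,10) → (8,10) → (8,11) → (9,11) → (9,12) → (10,12) → (11,12) → (12,12) → (12,11) → (11,11) → (11,10) → (12,10) → (12,9) → (11,9) → (11,8) → (10,8) → (9,8) → (9,9) → (8,9) → (8,8) → (8,7) → (9,7) → (10,7) → (10,6) → (9,6) → (8,6) → (8,5) → (8,4) → (8,3) → (9,3) → (9,2) → (10,2) → (10,1)
Distance: 35 steps

Solution:

┌───┬─────────────────┬───┐
│   │                 │   │
│ ╶─┤ ╷ ┌───────────┐ │ ╷ │
│   │ │ │           │ │ │ │
├─╴ │ │ ╵ ┌─────┬─┐ │ └─┘ │
│   │ │   │     │ │ │     │
│ ┌─┘ ├───┴─╴ ╷ ╵ │ ├───┐ │
│ │   │       │   │ │   │ │
│ │ ┌─┴─╴ ┌───┴─╴ │ │ ╷ ╵ │
│ │ │     │       │ │ │   │
│ │ │ ╶───┴───┐ ┌─┘ ├─┴─┐ │
│ │ │         │ │   │   │ │
│ ╵ │ ┌─────┐ │ │ ┌─┘ ╷ └─┤
│   │ │     │ │ │ │   │   │
│ ╶─┼─┘ ┌─╴ ╵ │ │ ╵ ┌─┴─╴ │
│   │   │     │ │   │↓ ← ↰│
├─╴ ╵ ┌─┴─────┼─┴───┤ ╶─┐ │
│     │↓ ← ← ↰│↓ ← ↰│↳ ↓│A│
├───┬─┘ ┌───┐ │ ┌─╴ │ ╷ └─┤
│   │↓ ↲│   │↑│↓│↱ ↑│ │↳ ↓│
│ ╷ ╵ ┌─┴─┐ │ ╵ │ ┌─┘ └─┐ │
│ │B ↲│   │ │↑ ↲│↑│     │↓│
│ │ ┌─┘ ╷ │ └───┤ └─┬───┤ │
│ │ │   │ │     │↑ ↰│↓ ↰│↓│
│ └─┘ ╶─┤ └───╴ ├─╴ ╵ ╷ ╵ │
│       │       │  ↑ ↲│↑ ↲│
└───────┴───────┴─────┴───┘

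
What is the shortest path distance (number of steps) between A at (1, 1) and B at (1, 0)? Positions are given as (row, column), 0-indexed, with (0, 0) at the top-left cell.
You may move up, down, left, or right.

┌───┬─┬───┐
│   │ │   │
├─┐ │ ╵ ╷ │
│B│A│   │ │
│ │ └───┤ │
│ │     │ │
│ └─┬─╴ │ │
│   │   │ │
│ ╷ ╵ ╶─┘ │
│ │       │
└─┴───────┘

Finding path from (1, 1) to (1, 0):
Path: (1,1) → (2,1) → (2,2) → (2,3) → (3,3) → (3,2) → (4,2) → (4,1) → (3,1) → (3,0) → (2,0) → (1,0)
Distance: 11 steps

Solution:

┌───┬─┬───┐
│   │ │   │
├─┐ │ ╵ ╷ │
│B│A│   │ │
│ │ └───┤ │
│↑│↳ → ↓│ │
│ └─┬─╴ │ │
│↑ ↰│↓ ↲│ │
│ ╷ ╵ ╶─┘ │
│ │↑ ↲    │
└─┴───────┘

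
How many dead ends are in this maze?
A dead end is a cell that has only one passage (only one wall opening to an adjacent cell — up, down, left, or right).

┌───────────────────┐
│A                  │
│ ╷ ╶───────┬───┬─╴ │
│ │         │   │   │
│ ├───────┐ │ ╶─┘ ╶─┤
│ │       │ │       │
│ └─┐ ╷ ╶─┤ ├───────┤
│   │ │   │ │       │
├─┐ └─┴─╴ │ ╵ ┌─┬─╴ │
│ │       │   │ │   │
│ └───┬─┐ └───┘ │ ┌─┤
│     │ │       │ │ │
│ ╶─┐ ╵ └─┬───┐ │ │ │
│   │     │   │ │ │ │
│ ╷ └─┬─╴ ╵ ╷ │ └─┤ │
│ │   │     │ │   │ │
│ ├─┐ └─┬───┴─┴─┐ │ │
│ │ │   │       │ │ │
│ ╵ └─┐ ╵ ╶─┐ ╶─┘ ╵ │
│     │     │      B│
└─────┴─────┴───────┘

Checking each cell for number of passages:

Dead ends found at positions:
  (1, 7)
  (2, 1)
  (2, 4)
  (2, 9)
  (3, 2)
  (4, 0)
  (4, 7)
  (5, 3)
  (5, 9)
  (6, 8)
  (7, 3)
  (7, 6)
  (8, 1)
  (8, 7)
  (9, 2)
  (9, 5)
Total dead ends: 16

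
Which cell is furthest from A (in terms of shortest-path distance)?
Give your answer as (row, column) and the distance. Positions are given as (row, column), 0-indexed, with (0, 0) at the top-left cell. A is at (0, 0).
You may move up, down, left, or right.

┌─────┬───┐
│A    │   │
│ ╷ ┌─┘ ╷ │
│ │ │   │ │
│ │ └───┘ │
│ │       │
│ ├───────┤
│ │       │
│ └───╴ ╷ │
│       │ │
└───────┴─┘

Computing BFS distances from A to all cells:
Furthest cell: (1, 2)
Distance: 11 steps

Path from A to the furthest cell:

┌─────┬───┐
│A ↓  │↓ ↰│
│ ╷ ┌─┘ ╷ │
│ │↓│B ↲│↑│
│ │ └───┘ │
│ │↳ → → ↑│
│ ├───────┤
│ │       │
│ └───╴ ╷ │
│       │ │
└───────┴─┘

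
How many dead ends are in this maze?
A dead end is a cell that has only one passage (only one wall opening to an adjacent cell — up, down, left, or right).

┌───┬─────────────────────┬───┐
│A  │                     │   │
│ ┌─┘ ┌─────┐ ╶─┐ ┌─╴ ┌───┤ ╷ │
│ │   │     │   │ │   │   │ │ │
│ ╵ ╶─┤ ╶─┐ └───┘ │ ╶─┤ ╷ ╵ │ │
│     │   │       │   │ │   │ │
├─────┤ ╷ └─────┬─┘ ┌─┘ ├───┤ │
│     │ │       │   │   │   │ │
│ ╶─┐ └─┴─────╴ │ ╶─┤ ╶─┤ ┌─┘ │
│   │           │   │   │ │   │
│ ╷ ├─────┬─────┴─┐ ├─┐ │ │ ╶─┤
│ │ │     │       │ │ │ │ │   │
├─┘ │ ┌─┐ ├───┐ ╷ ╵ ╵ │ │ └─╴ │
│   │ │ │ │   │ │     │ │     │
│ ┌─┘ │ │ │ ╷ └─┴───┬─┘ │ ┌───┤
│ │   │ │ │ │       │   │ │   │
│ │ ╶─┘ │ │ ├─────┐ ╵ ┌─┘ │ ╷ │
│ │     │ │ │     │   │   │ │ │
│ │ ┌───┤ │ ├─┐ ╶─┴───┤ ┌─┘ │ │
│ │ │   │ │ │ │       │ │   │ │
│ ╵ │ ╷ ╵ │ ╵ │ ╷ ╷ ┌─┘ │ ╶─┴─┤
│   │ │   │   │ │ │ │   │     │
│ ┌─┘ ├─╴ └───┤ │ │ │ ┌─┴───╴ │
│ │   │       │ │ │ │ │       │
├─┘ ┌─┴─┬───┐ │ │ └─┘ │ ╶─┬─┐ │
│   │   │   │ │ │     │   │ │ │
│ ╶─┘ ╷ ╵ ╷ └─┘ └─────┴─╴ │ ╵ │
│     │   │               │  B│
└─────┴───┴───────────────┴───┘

Checking each cell for number of passages:

Dead ends found at positions:
  (0, 1)
  (0, 12)
  (1, 7)
  (2, 2)
  (2, 10)
  (3, 3)
  (3, 13)
  (5, 0)
  (5, 5)
  (5, 10)
  (6, 3)
  (6, 7)
  (8, 6)
  (8, 8)
  (9, 6)
  (9, 10)
  (9, 14)
  (11, 0)
  (11, 3)
  (11, 9)
  (12, 6)
  (12, 13)
Total dead ends: 22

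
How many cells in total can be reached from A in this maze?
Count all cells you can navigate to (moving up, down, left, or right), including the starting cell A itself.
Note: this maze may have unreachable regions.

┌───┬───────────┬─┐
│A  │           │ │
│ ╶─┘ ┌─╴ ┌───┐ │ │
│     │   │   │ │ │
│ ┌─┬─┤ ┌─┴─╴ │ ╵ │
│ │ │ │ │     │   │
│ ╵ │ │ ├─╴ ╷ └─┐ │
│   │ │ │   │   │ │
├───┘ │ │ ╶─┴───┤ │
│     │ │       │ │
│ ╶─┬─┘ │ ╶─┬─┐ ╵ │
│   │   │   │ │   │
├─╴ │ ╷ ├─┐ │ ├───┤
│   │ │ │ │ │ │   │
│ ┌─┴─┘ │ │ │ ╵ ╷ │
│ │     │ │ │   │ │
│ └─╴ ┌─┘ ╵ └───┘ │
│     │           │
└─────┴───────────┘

Using BFS/flood-fill to find all reachable cells from A:
Maze size: 9 × 9 = 81 total cells
All cells are reachable — the maze is fully connected.
Reachable cells: 81

Reachable region (· marks reachable cells):

┌───┬───────────┬─┐
│A ·│· · · · · ·│·│
│ ╶─┘ ┌─╴ ┌───┐ │ │
│· · ·│· ·│· ·│·│·│
│ ┌─┬─┤ ┌─┴─╴ │ ╵ │
│·│·│·│·│· · ·│· ·│
│ ╵ │ │ ├─╴ ╷ └─┐ │
│· ·│·│·│· ·│· ·│·│
├───┘ │ │ ╶─┴───┤ │
│· · ·│·│· · · ·│·│
│ ╶─┬─┘ │ ╶─┬─┐ ╵ │
│· ·│· ·│· ·│·│· ·│
├─╴ │ ╷ ├─┐ │ ├───┤
│· ·│·│·│·│·│·│· ·│
│ ┌─┴─┘ │ │ │ ╵ ╷ │
│·│· · ·│·│·│· ·│·│
│ └─╴ ┌─┘ ╵ └───┘ │
│· · ·│· · · · · ·│
└─────┴───────────┘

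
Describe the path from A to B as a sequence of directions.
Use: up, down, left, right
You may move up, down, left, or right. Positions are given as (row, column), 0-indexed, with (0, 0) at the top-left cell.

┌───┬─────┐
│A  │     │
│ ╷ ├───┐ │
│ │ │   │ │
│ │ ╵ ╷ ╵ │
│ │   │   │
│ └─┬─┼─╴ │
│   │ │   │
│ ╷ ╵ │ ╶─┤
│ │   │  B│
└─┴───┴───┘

Finding the path and converting it to directions:
Path through cells: (0,0) → (0,1) → (1,1) → (2,1) → (2,2) → (1,2) → (1,3) → (2,3) → (2,4) → (3,4) → (3,3) → (4,3) → (4,4)
Directions: right, down, down, right, up, right, down, right, down, left, down, right

Solution:

┌───┬─────┐
│A ↓│     │
│ ╷ ├───┐ │
│ │↓│↱ ↓│ │
│ │ ╵ ╷ ╵ │
│ │↳ ↑│↳ ↓│
│ └─┬─┼─╴ │
│   │ │↓ ↲│
│ ╷ ╵ │ ╶─┤
│ │   │↳ B│
└─┴───┴───┘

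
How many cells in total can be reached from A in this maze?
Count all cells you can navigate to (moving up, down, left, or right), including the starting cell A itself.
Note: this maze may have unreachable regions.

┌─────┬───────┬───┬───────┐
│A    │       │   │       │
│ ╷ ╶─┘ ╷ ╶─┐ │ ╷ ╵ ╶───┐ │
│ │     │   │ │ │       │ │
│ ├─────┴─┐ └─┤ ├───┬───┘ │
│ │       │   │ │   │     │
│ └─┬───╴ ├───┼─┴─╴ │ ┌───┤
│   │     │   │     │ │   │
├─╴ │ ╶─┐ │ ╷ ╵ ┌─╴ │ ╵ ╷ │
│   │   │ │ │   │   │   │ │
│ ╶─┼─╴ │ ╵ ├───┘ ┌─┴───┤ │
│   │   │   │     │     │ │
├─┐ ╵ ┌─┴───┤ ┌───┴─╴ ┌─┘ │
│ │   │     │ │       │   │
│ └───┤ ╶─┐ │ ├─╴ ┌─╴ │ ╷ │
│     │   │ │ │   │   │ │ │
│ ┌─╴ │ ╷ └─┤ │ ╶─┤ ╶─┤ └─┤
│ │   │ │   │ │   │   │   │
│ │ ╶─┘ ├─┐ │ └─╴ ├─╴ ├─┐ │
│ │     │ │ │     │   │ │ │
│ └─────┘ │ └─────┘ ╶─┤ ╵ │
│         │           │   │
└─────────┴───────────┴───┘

Using BFS/flood-fill to find all reachable cells from A:
Maze size: 11 × 13 = 143 total cells
33 cell(s) are walled off and cannot be reached from A.
Reachable cells: 110

Reachable region (· marks reachable cells):

┌─────┬───────┬───┬───────┐
│A · ·│· · · ·│   │       │
│ ╷ ╶─┘ ╷ ╶─┐ │ ╷ ╵ ╶───┐ │
│·│· · ·│· ·│·│ │       │ │
│ ├─────┴─┐ └─┤ ├───┬───┘ │
│·│· · · ·│· ·│ │· ·│     │
│ └─┬───╴ ├───┼─┴─╴ │ ┌───┤
│· ·│· · ·│· ·│· · ·│ │   │
├─╴ │ ╶─┐ │ ╷ ╵ ┌─╴ │ ╵ ╷ │
│· ·│· ·│·│·│· ·│· ·│   │ │
│ ╶─┼─╴ │ ╵ ├───┘ ┌─┴───┤ │
│· ·│· ·│· ·│· · ·│· · ·│ │
├─┐ ╵ ┌─┴───┤ ┌───┴─╴ ┌─┘ │
│·│· ·│· · ·│·│· · · ·│   │
│ └───┤ ╶─┐ │ ├─╴ ┌─╴ │ ╷ │
│· · ·│· ·│·│·│· ·│· ·│ │ │
│ ┌─╴ │ ╷ └─┤ │ ╶─┤ ╶─┤ └─┤
│·│· ·│·│· ·│·│· ·│· ·│   │
│ │ ╶─┘ ├─┐ │ └─╴ ├─╴ ├─┐ │
│·│· · ·│·│·│· · ·│· ·│ │ │
│ └─────┘ │ └─────┘ ╶─┤ ╵ │
│· · · · ·│· · · · · ·│   │
└─────────┴───────────┴───┘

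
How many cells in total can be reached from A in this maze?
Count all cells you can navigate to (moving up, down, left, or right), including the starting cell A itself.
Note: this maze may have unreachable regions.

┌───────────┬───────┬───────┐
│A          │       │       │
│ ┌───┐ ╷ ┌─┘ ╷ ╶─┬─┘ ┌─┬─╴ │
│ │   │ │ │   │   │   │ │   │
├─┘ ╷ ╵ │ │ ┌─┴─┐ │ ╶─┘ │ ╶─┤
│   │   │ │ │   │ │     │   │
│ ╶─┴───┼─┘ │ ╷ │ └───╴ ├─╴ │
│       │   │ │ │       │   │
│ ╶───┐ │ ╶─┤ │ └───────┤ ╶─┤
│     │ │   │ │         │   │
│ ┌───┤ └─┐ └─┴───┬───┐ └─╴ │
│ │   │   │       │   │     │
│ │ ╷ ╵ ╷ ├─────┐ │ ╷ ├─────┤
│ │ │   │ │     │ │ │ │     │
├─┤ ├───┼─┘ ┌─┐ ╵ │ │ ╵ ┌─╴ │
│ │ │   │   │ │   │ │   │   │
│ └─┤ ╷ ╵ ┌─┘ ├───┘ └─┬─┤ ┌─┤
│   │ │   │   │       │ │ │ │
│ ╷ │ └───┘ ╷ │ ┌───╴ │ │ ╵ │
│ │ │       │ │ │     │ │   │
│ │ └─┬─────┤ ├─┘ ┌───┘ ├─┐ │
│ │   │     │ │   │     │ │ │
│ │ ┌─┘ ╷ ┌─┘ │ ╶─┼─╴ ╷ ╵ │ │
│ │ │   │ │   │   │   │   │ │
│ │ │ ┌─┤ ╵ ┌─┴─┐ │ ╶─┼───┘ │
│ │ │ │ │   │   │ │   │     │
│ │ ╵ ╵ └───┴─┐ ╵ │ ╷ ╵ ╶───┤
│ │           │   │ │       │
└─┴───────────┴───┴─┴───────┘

Using BFS/flood-fill to find all reachable cells from A:
Maze size: 14 × 14 = 196 total cells
161 cell(s) are walled off and cannot be reached from A.
Reachable cells: 35

Reachable region (· marks reachable cells):

┌───────────┬───────┬───────┐
│A · · · · ·│       │       │
│ ┌───┐ ╷ ┌─┘ ╷ ╶─┬─┘ ┌─┬─╴ │
│·│· ·│·│·│   │   │   │ │   │
├─┘ ╷ ╵ │ │ ┌─┴─┐ │ ╶─┘ │ ╶─┤
│· ·│· ·│·│ │   │ │     │   │
│ ╶─┴───┼─┘ │ ╷ │ └───╴ ├─╴ │
│· · · ·│   │ │ │       │   │
│ ╶───┐ │ ╶─┤ │ └───────┤ ╶─┤
│· · ·│·│   │ │         │   │
│ ┌───┤ └─┐ └─┴───┬───┐ └─╴ │
│·│· ·│· ·│       │   │     │
│ │ ╷ ╵ ╷ ├─────┐ │ ╷ ├─────┤
│·│·│· ·│·│     │ │ │ │     │
├─┤ ├───┼─┘ ┌─┐ ╵ │ │ ╵ ┌─╴ │
│ │·│   │   │ │   │ │   │   │
│ └─┤ ╷ ╵ ┌─┘ ├───┘ └─┬─┤ ┌─┤
│   │ │   │   │       │ │ │ │
│ ╷ │ └───┘ ╷ │ ┌───╴ │ │ ╵ │
│ │ │       │ │ │     │ │   │
│ │ └─┬─────┤ ├─┘ ┌───┘ ├─┐ │
│ │   │     │ │   │     │ │ │
│ │ ┌─┘ ╷ ┌─┘ │ ╶─┼─╴ ╷ ╵ │ │
│ │ │   │ │   │   │   │   │ │
│ │ │ ┌─┤ ╵ ┌─┴─┐ │ ╶─┼───┘ │
│ │ │ │ │   │   │ │   │     │
│ │ ╵ ╵ └───┴─┐ ╵ │ ╷ ╵ ╶───┤
│ │           │   │ │       │
└─┴───────────┴───┴─┴───────┘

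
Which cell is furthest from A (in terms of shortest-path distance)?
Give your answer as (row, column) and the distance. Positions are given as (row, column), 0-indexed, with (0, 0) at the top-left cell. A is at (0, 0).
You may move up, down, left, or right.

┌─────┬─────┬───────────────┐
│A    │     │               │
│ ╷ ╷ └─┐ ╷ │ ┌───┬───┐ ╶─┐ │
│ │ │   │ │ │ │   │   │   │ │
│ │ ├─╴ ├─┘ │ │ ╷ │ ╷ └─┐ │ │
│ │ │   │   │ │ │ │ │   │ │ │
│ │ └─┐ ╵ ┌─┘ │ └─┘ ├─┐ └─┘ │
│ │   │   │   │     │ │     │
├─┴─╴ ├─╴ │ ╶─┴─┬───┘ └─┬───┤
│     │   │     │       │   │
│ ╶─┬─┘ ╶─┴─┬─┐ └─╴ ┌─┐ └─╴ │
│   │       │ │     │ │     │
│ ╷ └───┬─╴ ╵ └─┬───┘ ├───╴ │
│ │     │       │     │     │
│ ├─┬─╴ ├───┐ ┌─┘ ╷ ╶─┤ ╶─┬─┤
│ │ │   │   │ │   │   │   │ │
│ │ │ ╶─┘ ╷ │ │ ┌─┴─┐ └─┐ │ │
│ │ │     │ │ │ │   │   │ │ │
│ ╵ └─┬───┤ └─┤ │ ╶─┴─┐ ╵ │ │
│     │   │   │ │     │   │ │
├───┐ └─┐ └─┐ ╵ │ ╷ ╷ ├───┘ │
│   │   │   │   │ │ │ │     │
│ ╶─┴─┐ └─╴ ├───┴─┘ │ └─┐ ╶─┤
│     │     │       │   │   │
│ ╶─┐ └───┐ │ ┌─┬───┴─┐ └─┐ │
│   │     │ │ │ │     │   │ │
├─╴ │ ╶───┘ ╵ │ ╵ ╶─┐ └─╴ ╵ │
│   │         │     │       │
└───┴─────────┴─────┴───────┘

Computing BFS distances from A to all cells:
Furthest cell: (2, 8)
Distance: 84 steps

Path from A to the furthest cell:

┌─────┬─────┬───────────────┐
│A ↓  │     │↱ → → → → → → ↓│
│ ╷ ╷ └─┐ ╷ │ ┌───┬───┐ ╶─┐ │
│ │↓│   │ │ │↑│↱ ↓│↓ ↰│   │↓│
│ │ ├─╴ ├─┘ │ │ ╷ │ ╷ └─┐ │ │
│ │↓│   │   │↑│↑│B│↓│↑ ↰│ │↓│
│ │ └─┐ ╵ ┌─┘ │ └─┘ ├─┐ └─┘ │
│ │↳ ↓│   │↱ ↑│↑ ← ↲│ │↑ ← ↲│
├─┴─╴ ├─╴ │ ╶─┴─┬───┘ └─┬───┤
│↓ ← ↲│   │↑ ← ↰│  ↓ ← ↰│   │
│ ╶─┬─┘ ╶─┴─┬─┐ └─╴ ┌─┐ └─╴ │
│↳ ↓│       │ │↑ ← ↲│ │↑ ← ↰│
│ ╷ └───┬─╴ ╵ └─┬───┘ ├───╴ │
│ │↳ → ↓│       │↱ ↓  │↱ → ↑│
│ ├─┬─╴ ├───┐ ┌─┘ ╷ ╶─┤ ╶─┬─┤
│ │ │↓ ↲│↱ ↓│ │↱ ↑│↳ ↓│↑ ↰│ │
│ │ │ ╶─┘ ╷ │ │ ┌─┴─┐ └─┐ │ │
│ │ │↳ → ↑│↓│ │↑│   │↳ ↓│↑│ │
│ ╵ └─┬───┤ └─┤ │ ╶─┴─┐ ╵ │ │
│     │   │↳ ↓│↑│     │↳ ↑│ │
├───┐ └─┐ └─┐ ╵ │ ╷ ╷ ├───┘ │
│   │   │   │↳ ↑│ │ │ │     │
│ ╶─┴─┐ └─╴ ├───┴─┘ │ └─┐ ╶─┤
│     │     │       │   │   │
│ ╶─┐ └───┐ │ ┌─┬───┴─┐ └─┐ │
│   │     │ │ │ │     │   │ │
├─╴ │ ╶───┘ ╵ │ ╵ ╶─┐ └─╴ ╵ │
│   │         │     │       │
└───┴─────────┴─────┴───────┘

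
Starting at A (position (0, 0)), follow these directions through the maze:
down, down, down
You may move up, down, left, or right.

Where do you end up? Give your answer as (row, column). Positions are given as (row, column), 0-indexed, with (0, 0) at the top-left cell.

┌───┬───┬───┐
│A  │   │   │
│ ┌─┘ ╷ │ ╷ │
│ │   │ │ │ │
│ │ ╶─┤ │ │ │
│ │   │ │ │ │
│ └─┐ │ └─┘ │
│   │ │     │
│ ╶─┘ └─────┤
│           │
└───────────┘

Following directions step by step:
Start: (0, 0)
  down: (0, 0) → (1, 0)
  down: (1, 0) → (2, 0)
  down: (2, 0) → (3, 0)
Final position: (3, 0)

Path taken:

┌───┬───┬───┐
│A  │   │   │
│ ┌─┘ ╷ │ ╷ │
│↓│   │ │ │ │
│ │ ╶─┤ │ │ │
│↓│   │ │ │ │
│ └─┐ │ └─┘ │
│B  │ │     │
│ ╶─┘ └─────┤
│           │
└───────────┘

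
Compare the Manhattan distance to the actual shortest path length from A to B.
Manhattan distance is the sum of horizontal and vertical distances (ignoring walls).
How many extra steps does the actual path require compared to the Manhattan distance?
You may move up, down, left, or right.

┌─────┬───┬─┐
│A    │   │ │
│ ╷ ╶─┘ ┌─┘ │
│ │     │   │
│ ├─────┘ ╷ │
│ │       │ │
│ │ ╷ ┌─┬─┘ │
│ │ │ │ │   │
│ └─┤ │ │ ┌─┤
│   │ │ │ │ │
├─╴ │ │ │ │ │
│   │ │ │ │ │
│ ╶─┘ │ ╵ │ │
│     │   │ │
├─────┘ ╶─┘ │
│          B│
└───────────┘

Manhattan distance: |7 - 0| + |5 - 0| = 12
Actual path length: 28
Extra steps: 28 - 12 = 16

Solution:

┌─────┬───┬─┐
│A    │   │ │
│ ╷ ╶─┘ ┌─┘ │
│↓│     │↱ ↓│
│ ├─────┘ ╷ │
│↓│  ↱ → ↑│↓│
│ │ ╷ ┌─┬─┘ │
│↓│ │↑│ │↓ ↲│
│ └─┤ │ │ ┌─┤
│↳ ↓│↑│ │↓│ │
├─╴ │ │ │ │ │
│↓ ↲│↑│ │↓│ │
│ ╶─┘ │ ╵ │ │
│↳ → ↑│↓ ↲│ │
├─────┘ ╶─┘ │
│      ↳ → B│
└───────────┘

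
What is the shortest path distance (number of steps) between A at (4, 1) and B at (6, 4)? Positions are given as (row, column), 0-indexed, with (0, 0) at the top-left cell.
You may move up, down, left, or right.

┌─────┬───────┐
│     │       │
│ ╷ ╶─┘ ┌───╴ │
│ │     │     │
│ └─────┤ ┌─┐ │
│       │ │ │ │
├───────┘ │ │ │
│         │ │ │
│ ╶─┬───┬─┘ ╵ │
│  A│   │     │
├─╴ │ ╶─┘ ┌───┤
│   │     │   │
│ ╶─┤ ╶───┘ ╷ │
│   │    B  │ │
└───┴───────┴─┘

Finding path from (4, 1) to (6, 4):
Path: (4,1) → (4,0) → (3,0) → (3,1) → (3,2) → (3,3) → (3,4) → (2,4) → (1,4) → (1,5) → (1,6) → (2,6) → (3,6) → (4,6) → (4,5) → (4,4) → (5,4) → (5,3) → (5,2) → (6,2) → (6,3) → (6,4)
Distance: 21 steps

Solution:

┌─────┬───────┐
│     │       │
│ ╷ ╶─┘ ┌───╴ │
│ │     │↱ → ↓│
│ └─────┤ ┌─┐ │
│       │↑│ │↓│
├───────┘ │ │ │
│↱ → → → ↑│ │↓│
│ ╶─┬───┬─┘ ╵ │
│↑ A│   │↓ ← ↲│
├─╴ │ ╶─┘ ┌───┤
│   │↓ ← ↲│   │
│ ╶─┤ ╶───┘ ╷ │
│   │↳ → B  │ │
└───┴───────┴─┘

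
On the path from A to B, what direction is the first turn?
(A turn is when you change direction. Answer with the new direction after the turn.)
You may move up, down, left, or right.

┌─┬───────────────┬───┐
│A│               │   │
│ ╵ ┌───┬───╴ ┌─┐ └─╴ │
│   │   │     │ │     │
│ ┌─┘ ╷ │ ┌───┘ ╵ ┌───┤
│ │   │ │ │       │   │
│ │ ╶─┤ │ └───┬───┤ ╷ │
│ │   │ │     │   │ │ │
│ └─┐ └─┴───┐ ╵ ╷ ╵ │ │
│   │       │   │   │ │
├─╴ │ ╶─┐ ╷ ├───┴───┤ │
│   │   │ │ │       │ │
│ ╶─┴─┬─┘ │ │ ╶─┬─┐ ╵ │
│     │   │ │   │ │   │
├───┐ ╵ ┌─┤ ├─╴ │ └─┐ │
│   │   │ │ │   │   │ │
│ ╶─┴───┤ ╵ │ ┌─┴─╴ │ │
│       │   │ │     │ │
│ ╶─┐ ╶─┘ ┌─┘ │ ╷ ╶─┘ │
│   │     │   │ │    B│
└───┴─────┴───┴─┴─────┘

Directions: down, right, up, right, right, right, right, right, down, left, left, down, down, right, right, down, right, up, right, down, right, up, up, right, down, down, down, down, down, down, down
First turn direction: right

Solution:

┌─┬───────────────┬───┐
│A│↱ → → → → ↓    │   │
│ ╵ ┌───┬───╴ ┌─┐ └─╴ │
│↳ ↑│   │↓ ← ↲│ │     │
│ ┌─┘ ╷ │ ┌───┘ ╵ ┌───┤
│ │   │ │↓│       │↱ ↓│
│ │ ╶─┤ │ └───┬───┤ ╷ │
│ │   │ │↳ → ↓│↱ ↓│↑│↓│
│ └─┐ └─┴───┐ ╵ ╷ ╵ │ │
│   │       │↳ ↑│↳ ↑│↓│
├─╴ │ ╶─┐ ╷ ├───┴───┤ │
│   │   │ │ │       │↓│
│ ╶─┴─┬─┘ │ │ ╶─┬─┐ ╵ │
│     │   │ │   │ │  ↓│
├───┐ ╵ ┌─┤ ├─╴ │ └─┐ │
│   │   │ │ │   │   │↓│
│ ╶─┴───┤ ╵ │ ┌─┴─╴ │ │
│       │   │ │     │↓│
│ ╶─┐ ╶─┘ ┌─┘ │ ╷ ╶─┘ │
│   │     │   │ │    B│
└───┴─────┴───┴─┴─────┘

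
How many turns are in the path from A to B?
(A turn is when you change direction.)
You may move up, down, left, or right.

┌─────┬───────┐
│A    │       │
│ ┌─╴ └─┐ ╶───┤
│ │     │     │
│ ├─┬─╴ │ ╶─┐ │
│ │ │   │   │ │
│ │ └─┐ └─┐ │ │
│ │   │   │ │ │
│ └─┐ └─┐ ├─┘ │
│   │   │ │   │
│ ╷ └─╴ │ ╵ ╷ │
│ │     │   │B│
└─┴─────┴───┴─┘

Directions: right, right, down, right, down, down, right, down, down, right, up, right, down
Number of turns: 9

Solution:

┌─────┬───────┐
│A → ↓│       │
│ ┌─╴ └─┐ ╶───┤
│ │  ↳ ↓│     │
│ ├─┬─╴ │ ╶─┐ │
│ │ │  ↓│   │ │
│ │ └─┐ └─┐ │ │
│ │   │↳ ↓│ │ │
│ └─┐ └─┐ ├─┘ │
│   │   │↓│↱ ↓│
│ ╷ └─╴ │ ╵ ╷ │
│ │     │↳ ↑│B│
└─┴─────┴───┴─┘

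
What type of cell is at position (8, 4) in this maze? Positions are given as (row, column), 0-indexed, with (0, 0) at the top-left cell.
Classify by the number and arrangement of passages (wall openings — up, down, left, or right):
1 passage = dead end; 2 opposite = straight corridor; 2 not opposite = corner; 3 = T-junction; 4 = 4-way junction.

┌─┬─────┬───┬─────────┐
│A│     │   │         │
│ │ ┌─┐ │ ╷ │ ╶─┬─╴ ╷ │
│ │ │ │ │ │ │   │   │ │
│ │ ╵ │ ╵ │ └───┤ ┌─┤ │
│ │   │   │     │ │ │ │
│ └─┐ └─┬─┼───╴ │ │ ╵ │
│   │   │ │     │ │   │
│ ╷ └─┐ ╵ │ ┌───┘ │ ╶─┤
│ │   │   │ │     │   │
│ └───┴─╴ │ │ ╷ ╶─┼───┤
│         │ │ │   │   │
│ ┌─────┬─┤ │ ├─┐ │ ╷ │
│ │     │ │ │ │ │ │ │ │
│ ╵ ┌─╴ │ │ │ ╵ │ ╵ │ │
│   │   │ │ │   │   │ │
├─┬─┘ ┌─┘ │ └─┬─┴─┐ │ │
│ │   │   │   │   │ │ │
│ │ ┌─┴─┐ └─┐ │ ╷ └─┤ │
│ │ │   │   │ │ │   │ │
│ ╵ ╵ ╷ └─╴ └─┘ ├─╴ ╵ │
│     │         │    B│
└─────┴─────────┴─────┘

Checking cell at (8, 4):
Number of passages: 3
Cell type: T-junction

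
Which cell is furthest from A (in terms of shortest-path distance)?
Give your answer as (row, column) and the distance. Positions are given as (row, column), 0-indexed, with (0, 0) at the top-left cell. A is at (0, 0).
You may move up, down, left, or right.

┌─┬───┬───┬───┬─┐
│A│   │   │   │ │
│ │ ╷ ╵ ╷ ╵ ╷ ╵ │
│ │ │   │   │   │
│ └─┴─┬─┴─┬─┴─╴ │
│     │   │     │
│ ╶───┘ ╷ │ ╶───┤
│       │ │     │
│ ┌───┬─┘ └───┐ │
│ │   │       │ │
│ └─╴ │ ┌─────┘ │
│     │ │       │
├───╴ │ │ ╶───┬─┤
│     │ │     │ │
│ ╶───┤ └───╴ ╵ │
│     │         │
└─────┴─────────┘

Computing BFS distances from A to all cells:
Furthest cell: (1, 1)
Distance: 44 steps

Path from A to the furthest cell:

┌─┬───┬───┬───┬─┐
│A│↓ ↰│↓ ↰│↓ ↰│ │
│ │ ╷ ╵ ╷ ╵ ╷ ╵ │
│↓│B│↑ ↲│↑ ↲│↑ ↰│
│ └─┴─┬─┴─┬─┴─╴ │
│↓    │↱ ↓│↱ → ↑│
│ ╶───┘ ╷ │ ╶───┤
│↳ → → ↑│↓│↑ ← ↰│
│ ┌───┬─┘ └───┐ │
│ │   │↓ ↲    │↑│
│ └─╴ │ ┌─────┘ │
│     │↓│↱ → → ↑│
├───╴ │ │ ╶───┬─┤
│     │↓│↑ ← ↰│ │
│ ╶───┤ └───╴ ╵ │
│     │↳ → → ↑  │
└─────┴─────────┘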